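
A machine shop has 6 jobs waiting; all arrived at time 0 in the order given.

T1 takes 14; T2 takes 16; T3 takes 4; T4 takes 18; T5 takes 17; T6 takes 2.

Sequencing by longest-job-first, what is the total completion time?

LPT (decreasing processing time): T4 T5 T2 T1 T3 T6.
T4: 0→18
T5: 18→35
T2: 35→51
T1: 51→65
T3: 65→69
T6: 69→71
Sum = 18+35+51+65+69+71 = 309.

309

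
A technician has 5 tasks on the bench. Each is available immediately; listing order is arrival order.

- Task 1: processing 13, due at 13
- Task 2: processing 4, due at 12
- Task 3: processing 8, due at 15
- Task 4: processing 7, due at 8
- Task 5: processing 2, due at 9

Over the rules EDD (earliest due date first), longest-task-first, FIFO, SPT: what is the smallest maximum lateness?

19

EDD (increasing due date): Task 4 Task 5 Task 2 Task 1 Task 3.
Task 4: 0→7, due 8, lateness -1
Task 5: 7→9, due 9, lateness 0
Task 2: 9→13, due 12, lateness 1
Task 1: 13→26, due 13, lateness 13
Task 3: 26→34, due 15, lateness 19
Maximum = 19.
LPT (decreasing processing time): Task 1 Task 3 Task 4 Task 2 Task 5.
Task 1: 0→13, due 13, lateness 0
Task 3: 13→21, due 15, lateness 6
Task 4: 21→28, due 8, lateness 20
Task 2: 28→32, due 12, lateness 20
Task 5: 32→34, due 9, lateness 25
Maximum = 25.
FIFO (arrival order): Task 1 Task 2 Task 3 Task 4 Task 5.
Task 1: 0→13, due 13, lateness 0
Task 2: 13→17, due 12, lateness 5
Task 3: 17→25, due 15, lateness 10
Task 4: 25→32, due 8, lateness 24
Task 5: 32→34, due 9, lateness 25
Maximum = 25.
SPT (increasing processing time): Task 5 Task 2 Task 4 Task 3 Task 1.
Task 5: 0→2, due 9, lateness -7
Task 2: 2→6, due 12, lateness -6
Task 4: 6→13, due 8, lateness 5
Task 3: 13→21, due 15, lateness 6
Task 1: 21→34, due 13, lateness 21
Maximum = 21.
EDD 19, LPT 25, FIFO 25, SPT 21 → minimum 19.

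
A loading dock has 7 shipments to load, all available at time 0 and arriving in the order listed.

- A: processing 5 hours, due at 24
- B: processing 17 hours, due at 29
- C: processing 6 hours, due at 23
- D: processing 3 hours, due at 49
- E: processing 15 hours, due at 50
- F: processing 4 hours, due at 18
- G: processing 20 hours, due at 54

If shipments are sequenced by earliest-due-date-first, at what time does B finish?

32

EDD (increasing due date): F C A B D E G.
F: 0→4
C: 4→10
A: 10→15
B: 15→32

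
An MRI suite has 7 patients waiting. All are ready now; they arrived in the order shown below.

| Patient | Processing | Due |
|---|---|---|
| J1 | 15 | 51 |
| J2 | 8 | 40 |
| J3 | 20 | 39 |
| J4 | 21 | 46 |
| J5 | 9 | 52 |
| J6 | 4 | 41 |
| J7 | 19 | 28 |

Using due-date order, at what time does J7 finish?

19

EDD (increasing due date): J7 J3 J2 J6 J4 J1 J5.
J7: 0→19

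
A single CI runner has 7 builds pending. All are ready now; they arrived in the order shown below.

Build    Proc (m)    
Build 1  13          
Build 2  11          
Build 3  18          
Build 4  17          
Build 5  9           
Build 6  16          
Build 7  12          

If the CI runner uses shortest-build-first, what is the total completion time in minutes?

SPT (increasing processing time): Build 5 Build 2 Build 7 Build 1 Build 6 Build 4 Build 3.
Build 5: 0→9
Build 2: 9→20
Build 7: 20→32
Build 1: 32→45
Build 6: 45→61
Build 4: 61→78
Build 3: 78→96
Sum = 9+20+32+45+61+78+96 = 341.

341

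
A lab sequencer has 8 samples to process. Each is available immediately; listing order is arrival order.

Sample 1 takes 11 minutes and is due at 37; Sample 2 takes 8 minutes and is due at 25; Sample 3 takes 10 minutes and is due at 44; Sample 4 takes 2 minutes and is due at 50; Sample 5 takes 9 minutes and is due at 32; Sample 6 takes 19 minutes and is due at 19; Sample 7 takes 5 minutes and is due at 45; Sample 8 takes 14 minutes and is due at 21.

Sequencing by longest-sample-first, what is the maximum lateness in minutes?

LPT (decreasing processing time): Sample 6 Sample 8 Sample 1 Sample 3 Sample 5 Sample 2 Sample 7 Sample 4.
Sample 6: 0→19, due 19, lateness 0
Sample 8: 19→33, due 21, lateness 12
Sample 1: 33→44, due 37, lateness 7
Sample 3: 44→54, due 44, lateness 10
Sample 5: 54→63, due 32, lateness 31
Sample 2: 63→71, due 25, lateness 46
Sample 7: 71→76, due 45, lateness 31
Sample 4: 76→78, due 50, lateness 28
Maximum = 46.

46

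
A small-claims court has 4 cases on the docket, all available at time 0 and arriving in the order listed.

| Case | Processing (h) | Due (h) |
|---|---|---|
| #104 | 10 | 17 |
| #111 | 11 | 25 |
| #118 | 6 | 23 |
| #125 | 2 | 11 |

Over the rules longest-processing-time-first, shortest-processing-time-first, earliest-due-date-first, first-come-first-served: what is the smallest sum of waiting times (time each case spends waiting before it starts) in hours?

28

LPT (decreasing processing time): #111 #104 #118 #125.
#111: waits 0, runs 0→11
#104: waits 11, runs 11→21
#118: waits 21, runs 21→27
#125: waits 27, runs 27→29
Sum = 0+11+21+27 = 59.
SPT (increasing processing time): #125 #118 #104 #111.
#125: waits 0, runs 0→2
#118: waits 2, runs 2→8
#104: waits 8, runs 8→18
#111: waits 18, runs 18→29
Sum = 0+2+8+18 = 28.
EDD (increasing due date): #125 #104 #118 #111.
#125: waits 0, runs 0→2
#104: waits 2, runs 2→12
#118: waits 12, runs 12→18
#111: waits 18, runs 18→29
Sum = 0+2+12+18 = 32.
FIFO (arrival order): #104 #111 #118 #125.
#104: waits 0, runs 0→10
#111: waits 10, runs 10→21
#118: waits 21, runs 21→27
#125: waits 27, runs 27→29
Sum = 0+10+21+27 = 58.
LPT 59, SPT 28, EDD 32, FIFO 58 → minimum 28.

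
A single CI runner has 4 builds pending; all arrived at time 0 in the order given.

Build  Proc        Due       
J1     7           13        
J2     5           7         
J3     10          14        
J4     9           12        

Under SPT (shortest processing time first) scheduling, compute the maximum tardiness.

17

SPT (increasing processing time): J2 J1 J4 J3.
J2: 0→5, due 7, tardiness 0
J1: 5→12, due 13, tardiness 0
J4: 12→21, due 12, tardiness 9
J3: 21→31, due 14, tardiness 17
Maximum = 17.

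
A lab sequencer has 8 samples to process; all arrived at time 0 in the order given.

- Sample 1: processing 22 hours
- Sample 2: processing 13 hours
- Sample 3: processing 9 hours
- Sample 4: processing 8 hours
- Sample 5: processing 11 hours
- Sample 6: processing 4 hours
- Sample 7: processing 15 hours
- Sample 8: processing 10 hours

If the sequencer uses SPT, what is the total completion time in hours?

327

SPT (increasing processing time): Sample 6 Sample 4 Sample 3 Sample 8 Sample 5 Sample 2 Sample 7 Sample 1.
Sample 6: 0→4
Sample 4: 4→12
Sample 3: 12→21
Sample 8: 21→31
Sample 5: 31→42
Sample 2: 42→55
Sample 7: 55→70
Sample 1: 70→92
Sum = 4+12+21+31+42+55+70+92 = 327.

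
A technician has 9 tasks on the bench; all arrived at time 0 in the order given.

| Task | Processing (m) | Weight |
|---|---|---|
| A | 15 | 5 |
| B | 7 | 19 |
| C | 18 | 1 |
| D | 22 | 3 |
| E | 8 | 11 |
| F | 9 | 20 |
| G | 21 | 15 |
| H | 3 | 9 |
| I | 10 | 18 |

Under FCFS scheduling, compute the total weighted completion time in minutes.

7530

FIFO (arrival order): A B C D E F G H I.
A: finishes 15, weight 5, w·C = 75
B: finishes 22, weight 19, w·C = 418
C: finishes 40, weight 1, w·C = 40
D: finishes 62, weight 3, w·C = 186
E: finishes 70, weight 11, w·C = 770
F: finishes 79, weight 20, w·C = 1580
G: finishes 100, weight 15, w·C = 1500
H: finishes 103, weight 9, w·C = 927
I: finishes 113, weight 18, w·C = 2034
Sum = 75+418+40+186+770+1580+1500+927+2034 = 7530.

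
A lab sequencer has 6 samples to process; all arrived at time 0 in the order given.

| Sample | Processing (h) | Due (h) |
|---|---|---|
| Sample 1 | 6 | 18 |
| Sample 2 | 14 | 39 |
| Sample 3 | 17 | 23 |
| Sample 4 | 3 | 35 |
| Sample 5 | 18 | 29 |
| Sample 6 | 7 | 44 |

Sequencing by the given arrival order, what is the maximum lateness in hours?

FIFO (arrival order): Sample 1 Sample 2 Sample 3 Sample 4 Sample 5 Sample 6.
Sample 1: 0→6, due 18, lateness -12
Sample 2: 6→20, due 39, lateness -19
Sample 3: 20→37, due 23, lateness 14
Sample 4: 37→40, due 35, lateness 5
Sample 5: 40→58, due 29, lateness 29
Sample 6: 58→65, due 44, lateness 21
Maximum = 29.

29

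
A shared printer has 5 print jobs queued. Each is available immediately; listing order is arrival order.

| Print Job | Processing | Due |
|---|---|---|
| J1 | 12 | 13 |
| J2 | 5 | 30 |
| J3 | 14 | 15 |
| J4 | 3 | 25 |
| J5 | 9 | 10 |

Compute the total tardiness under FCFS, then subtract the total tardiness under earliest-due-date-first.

FIFO (arrival order): J1 J2 J3 J4 J5.
J1: 0→12, due 13, tardiness 0
J2: 12→17, due 30, tardiness 0
J3: 17→31, due 15, tardiness 16
J4: 31→34, due 25, tardiness 9
J5: 34→43, due 10, tardiness 33
Sum = 0+0+16+9+33 = 58.
EDD (increasing due date): J5 J1 J3 J4 J2.
J5: 0→9, due 10, tardiness 0
J1: 9→21, due 13, tardiness 8
J3: 21→35, due 15, tardiness 20
J4: 35→38, due 25, tardiness 13
J2: 38→43, due 30, tardiness 13
Sum = 0+8+20+13+13 = 54.
Difference = 58 − 54 = 4.

4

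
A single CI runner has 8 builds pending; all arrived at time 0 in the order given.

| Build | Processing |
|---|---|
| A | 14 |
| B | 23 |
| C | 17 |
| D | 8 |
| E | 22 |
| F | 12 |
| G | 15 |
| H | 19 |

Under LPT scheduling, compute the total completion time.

671

LPT (decreasing processing time): B E H C G A F D.
B: 0→23
E: 23→45
H: 45→64
C: 64→81
G: 81→96
A: 96→110
F: 110→122
D: 122→130
Sum = 23+45+64+81+96+110+122+130 = 671.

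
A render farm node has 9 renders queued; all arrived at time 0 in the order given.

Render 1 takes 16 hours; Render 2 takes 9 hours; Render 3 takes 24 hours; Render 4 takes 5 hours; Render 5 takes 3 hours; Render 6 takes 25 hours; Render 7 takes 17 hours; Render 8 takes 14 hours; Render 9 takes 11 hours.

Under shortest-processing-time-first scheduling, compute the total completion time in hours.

454

SPT (increasing processing time): Render 5 Render 4 Render 2 Render 9 Render 8 Render 1 Render 7 Render 3 Render 6.
Render 5: 0→3
Render 4: 3→8
Render 2: 8→17
Render 9: 17→28
Render 8: 28→42
Render 1: 42→58
Render 7: 58→75
Render 3: 75→99
Render 6: 99→124
Sum = 3+8+17+28+42+58+75+99+124 = 454.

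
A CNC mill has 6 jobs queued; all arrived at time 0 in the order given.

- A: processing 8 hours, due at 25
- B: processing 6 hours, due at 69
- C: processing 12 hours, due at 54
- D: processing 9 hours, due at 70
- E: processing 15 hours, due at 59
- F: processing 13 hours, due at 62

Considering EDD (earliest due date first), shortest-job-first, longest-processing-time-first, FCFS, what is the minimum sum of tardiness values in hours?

EDD (increasing due date): A C E F B D.
A: 0→8, due 25, tardiness 0
C: 8→20, due 54, tardiness 0
E: 20→35, due 59, tardiness 0
F: 35→48, due 62, tardiness 0
B: 48→54, due 69, tardiness 0
D: 54→63, due 70, tardiness 0
Sum = 0+0+0+0+0+0 = 0.
SPT (increasing processing time): B A D C F E.
B: 0→6, due 69, tardiness 0
A: 6→14, due 25, tardiness 0
D: 14→23, due 70, tardiness 0
C: 23→35, due 54, tardiness 0
F: 35→48, due 62, tardiness 0
E: 48→63, due 59, tardiness 4
Sum = 0+0+0+0+0+4 = 4.
LPT (decreasing processing time): E F C D A B.
E: 0→15, due 59, tardiness 0
F: 15→28, due 62, tardiness 0
C: 28→40, due 54, tardiness 0
D: 40→49, due 70, tardiness 0
A: 49→57, due 25, tardiness 32
B: 57→63, due 69, tardiness 0
Sum = 0+0+0+0+32+0 = 32.
FIFO (arrival order): A B C D E F.
A: 0→8, due 25, tardiness 0
B: 8→14, due 69, tardiness 0
C: 14→26, due 54, tardiness 0
D: 26→35, due 70, tardiness 0
E: 35→50, due 59, tardiness 0
F: 50→63, due 62, tardiness 1
Sum = 0+0+0+0+0+1 = 1.
EDD 0, SPT 4, LPT 32, FIFO 1 → minimum 0.

0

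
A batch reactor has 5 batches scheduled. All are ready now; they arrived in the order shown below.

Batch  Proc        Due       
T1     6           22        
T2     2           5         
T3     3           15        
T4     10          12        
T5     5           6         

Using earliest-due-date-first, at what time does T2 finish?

EDD (increasing due date): T2 T5 T4 T3 T1.
T2: 0→2

2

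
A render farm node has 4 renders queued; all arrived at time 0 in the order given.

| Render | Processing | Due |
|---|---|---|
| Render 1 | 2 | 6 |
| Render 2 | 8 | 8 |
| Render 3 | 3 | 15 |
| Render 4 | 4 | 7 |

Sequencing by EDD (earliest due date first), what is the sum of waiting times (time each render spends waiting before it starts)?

22

EDD (increasing due date): Render 1 Render 4 Render 2 Render 3.
Render 1: waits 0, runs 0→2
Render 4: waits 2, runs 2→6
Render 2: waits 6, runs 6→14
Render 3: waits 14, runs 14→17
Sum = 0+2+6+14 = 22.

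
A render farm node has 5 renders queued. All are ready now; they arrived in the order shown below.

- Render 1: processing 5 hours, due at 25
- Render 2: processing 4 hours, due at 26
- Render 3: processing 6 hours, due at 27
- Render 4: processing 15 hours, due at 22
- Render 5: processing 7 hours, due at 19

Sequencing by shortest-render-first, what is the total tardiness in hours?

SPT (increasing processing time): Render 2 Render 1 Render 3 Render 5 Render 4.
Render 2: 0→4, due 26, tardiness 0
Render 1: 4→9, due 25, tardiness 0
Render 3: 9→15, due 27, tardiness 0
Render 5: 15→22, due 19, tardiness 3
Render 4: 22→37, due 22, tardiness 15
Sum = 0+0+0+3+15 = 18.

18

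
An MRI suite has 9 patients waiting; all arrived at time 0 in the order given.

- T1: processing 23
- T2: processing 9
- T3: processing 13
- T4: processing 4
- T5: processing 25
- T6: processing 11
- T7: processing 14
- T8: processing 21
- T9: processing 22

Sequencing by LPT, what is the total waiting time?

724

LPT (decreasing processing time): T5 T1 T9 T8 T7 T3 T6 T2 T4.
T5: waits 0, runs 0→25
T1: waits 25, runs 25→48
T9: waits 48, runs 48→70
T8: waits 70, runs 70→91
T7: waits 91, runs 91→105
T3: waits 105, runs 105→118
T6: waits 118, runs 118→129
T2: waits 129, runs 129→138
T4: waits 138, runs 138→142
Sum = 0+25+48+70+91+105+118+129+138 = 724.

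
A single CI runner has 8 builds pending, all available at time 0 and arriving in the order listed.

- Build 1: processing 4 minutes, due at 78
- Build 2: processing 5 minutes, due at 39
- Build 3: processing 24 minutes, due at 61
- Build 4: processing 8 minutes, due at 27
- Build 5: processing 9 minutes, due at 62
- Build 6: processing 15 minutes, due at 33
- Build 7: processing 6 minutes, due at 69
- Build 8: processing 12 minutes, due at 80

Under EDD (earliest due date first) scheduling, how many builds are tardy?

EDD (increasing due date): Build 4 Build 6 Build 2 Build 3 Build 5 Build 7 Build 1 Build 8.
Build 4: 0→8, due 27, tardiness 0
Build 6: 8→23, due 33, tardiness 0
Build 2: 23→28, due 39, tardiness 0
Build 3: 28→52, due 61, tardiness 0
Build 5: 52→61, due 62, tardiness 0
Build 7: 61→67, due 69, tardiness 0
Build 1: 67→71, due 78, tardiness 0
Build 8: 71→83, due 80, tardiness 3
Late builds: 1.

1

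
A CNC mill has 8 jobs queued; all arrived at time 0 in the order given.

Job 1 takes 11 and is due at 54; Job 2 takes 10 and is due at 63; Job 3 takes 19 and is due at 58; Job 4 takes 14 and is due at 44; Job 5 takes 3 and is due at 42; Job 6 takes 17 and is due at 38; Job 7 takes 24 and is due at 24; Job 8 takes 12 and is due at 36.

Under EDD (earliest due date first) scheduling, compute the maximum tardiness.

EDD (increasing due date): Job 7 Job 8 Job 6 Job 5 Job 4 Job 1 Job 3 Job 2.
Job 7: 0→24, due 24, tardiness 0
Job 8: 24→36, due 36, tardiness 0
Job 6: 36→53, due 38, tardiness 15
Job 5: 53→56, due 42, tardiness 14
Job 4: 56→70, due 44, tardiness 26
Job 1: 70→81, due 54, tardiness 27
Job 3: 81→100, due 58, tardiness 42
Job 2: 100→110, due 63, tardiness 47
Maximum = 47.

47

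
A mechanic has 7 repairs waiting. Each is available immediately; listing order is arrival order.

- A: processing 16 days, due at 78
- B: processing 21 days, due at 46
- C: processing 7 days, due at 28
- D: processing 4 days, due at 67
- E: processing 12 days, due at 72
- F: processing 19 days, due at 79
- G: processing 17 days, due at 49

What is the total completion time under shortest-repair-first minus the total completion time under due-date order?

-59

SPT (increasing processing time): D C E A G F B.
D: 0→4
C: 4→11
E: 11→23
A: 23→39
G: 39→56
F: 56→75
B: 75→96
Sum = 4+11+23+39+56+75+96 = 304.
EDD (increasing due date): C B G D E A F.
C: 0→7
B: 7→28
G: 28→45
D: 45→49
E: 49→61
A: 61→77
F: 77→96
Sum = 7+28+45+49+61+77+96 = 363.
Difference = 304 − 363 = -59.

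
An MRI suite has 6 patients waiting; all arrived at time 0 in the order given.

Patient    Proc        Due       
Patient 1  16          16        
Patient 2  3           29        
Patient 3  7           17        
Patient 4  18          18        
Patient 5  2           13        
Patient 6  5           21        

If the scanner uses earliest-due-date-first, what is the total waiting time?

136

EDD (increasing due date): Patient 5 Patient 1 Patient 3 Patient 4 Patient 6 Patient 2.
Patient 5: waits 0, runs 0→2
Patient 1: waits 2, runs 2→18
Patient 3: waits 18, runs 18→25
Patient 4: waits 25, runs 25→43
Patient 6: waits 43, runs 43→48
Patient 2: waits 48, runs 48→51
Sum = 0+2+18+25+43+48 = 136.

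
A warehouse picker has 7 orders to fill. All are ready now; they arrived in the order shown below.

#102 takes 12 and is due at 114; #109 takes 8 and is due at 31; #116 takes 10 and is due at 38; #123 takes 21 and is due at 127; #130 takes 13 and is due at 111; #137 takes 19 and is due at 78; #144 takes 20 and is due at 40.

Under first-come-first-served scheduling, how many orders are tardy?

FIFO (arrival order): #102 #109 #116 #123 #130 #137 #144.
#102: 0→12, due 114, tardiness 0
#109: 12→20, due 31, tardiness 0
#116: 20→30, due 38, tardiness 0
#123: 30→51, due 127, tardiness 0
#130: 51→64, due 111, tardiness 0
#137: 64→83, due 78, tardiness 5
#144: 83→103, due 40, tardiness 63
Late orders: 2.

2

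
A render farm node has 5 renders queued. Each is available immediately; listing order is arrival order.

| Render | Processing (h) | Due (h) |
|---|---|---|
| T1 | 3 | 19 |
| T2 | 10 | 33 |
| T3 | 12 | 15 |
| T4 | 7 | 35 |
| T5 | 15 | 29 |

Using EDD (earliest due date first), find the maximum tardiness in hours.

12

EDD (increasing due date): T3 T1 T5 T2 T4.
T3: 0→12, due 15, tardiness 0
T1: 12→15, due 19, tardiness 0
T5: 15→30, due 29, tardiness 1
T2: 30→40, due 33, tardiness 7
T4: 40→47, due 35, tardiness 12
Maximum = 12.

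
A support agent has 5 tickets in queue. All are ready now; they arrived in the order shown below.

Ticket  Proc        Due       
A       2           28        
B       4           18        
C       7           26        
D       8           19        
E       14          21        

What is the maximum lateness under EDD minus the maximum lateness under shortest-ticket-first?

-7

EDD (increasing due date): B D E C A.
B: 0→4, due 18, lateness -14
D: 4→12, due 19, lateness -7
E: 12→26, due 21, lateness 5
C: 26→33, due 26, lateness 7
A: 33→35, due 28, lateness 7
Maximum = 7.
SPT (increasing processing time): A B C D E.
A: 0→2, due 28, lateness -26
B: 2→6, due 18, lateness -12
C: 6→13, due 26, lateness -13
D: 13→21, due 19, lateness 2
E: 21→35, due 21, lateness 14
Maximum = 14.
Difference = 7 − 14 = -7.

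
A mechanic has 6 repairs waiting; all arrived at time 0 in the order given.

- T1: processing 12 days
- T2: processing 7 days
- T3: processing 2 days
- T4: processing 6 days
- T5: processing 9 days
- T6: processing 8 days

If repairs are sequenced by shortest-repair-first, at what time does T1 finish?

44

SPT (increasing processing time): T3 T4 T2 T6 T5 T1.
T3: 0→2
T4: 2→8
T2: 8→15
T6: 15→23
T5: 23→32
T1: 32→44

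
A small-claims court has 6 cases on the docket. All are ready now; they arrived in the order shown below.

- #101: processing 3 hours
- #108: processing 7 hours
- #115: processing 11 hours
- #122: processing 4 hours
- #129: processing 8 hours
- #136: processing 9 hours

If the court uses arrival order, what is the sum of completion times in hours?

134

FIFO (arrival order): #101 #108 #115 #122 #129 #136.
#101: 0→3
#108: 3→10
#115: 10→21
#122: 21→25
#129: 25→33
#136: 33→42
Sum = 3+10+21+25+33+42 = 134.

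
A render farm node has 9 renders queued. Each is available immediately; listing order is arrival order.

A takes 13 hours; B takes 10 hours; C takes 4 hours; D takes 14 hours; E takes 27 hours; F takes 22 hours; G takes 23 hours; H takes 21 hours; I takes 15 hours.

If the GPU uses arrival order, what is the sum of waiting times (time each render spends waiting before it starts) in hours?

509

FIFO (arrival order): A B C D E F G H I.
A: waits 0, runs 0→13
B: waits 13, runs 13→23
C: waits 23, runs 23→27
D: waits 27, runs 27→41
E: waits 41, runs 41→68
F: waits 68, runs 68→90
G: waits 90, runs 90→113
H: waits 113, runs 113→134
I: waits 134, runs 134→149
Sum = 0+13+23+27+41+68+90+113+134 = 509.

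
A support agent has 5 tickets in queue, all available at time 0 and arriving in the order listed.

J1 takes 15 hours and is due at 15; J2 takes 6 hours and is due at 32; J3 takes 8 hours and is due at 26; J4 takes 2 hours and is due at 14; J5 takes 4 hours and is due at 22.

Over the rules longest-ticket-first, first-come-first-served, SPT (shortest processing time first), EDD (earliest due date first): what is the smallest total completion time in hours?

75

LPT (decreasing processing time): J1 J3 J2 J5 J4.
J1: 0→15
J3: 15→23
J2: 23→29
J5: 29→33
J4: 33→35
Sum = 15+23+29+33+35 = 135.
FIFO (arrival order): J1 J2 J3 J4 J5.
J1: 0→15
J2: 15→21
J3: 21→29
J4: 29→31
J5: 31→35
Sum = 15+21+29+31+35 = 131.
SPT (increasing processing time): J4 J5 J2 J3 J1.
J4: 0→2
J5: 2→6
J2: 6→12
J3: 12→20
J1: 20→35
Sum = 2+6+12+20+35 = 75.
EDD (increasing due date): J4 J1 J5 J3 J2.
J4: 0→2
J1: 2→17
J5: 17→21
J3: 21→29
J2: 29→35
Sum = 2+17+21+29+35 = 104.
LPT 135, FIFO 131, SPT 75, EDD 104 → minimum 75.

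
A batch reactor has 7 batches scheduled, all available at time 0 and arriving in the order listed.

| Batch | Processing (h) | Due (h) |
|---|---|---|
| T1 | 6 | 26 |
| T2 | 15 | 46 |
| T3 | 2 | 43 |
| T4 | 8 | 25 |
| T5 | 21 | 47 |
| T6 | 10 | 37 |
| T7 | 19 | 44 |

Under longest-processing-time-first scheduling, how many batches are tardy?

5

LPT (decreasing processing time): T5 T7 T2 T6 T4 T1 T3.
T5: 0→21, due 47, tardiness 0
T7: 21→40, due 44, tardiness 0
T2: 40→55, due 46, tardiness 9
T6: 55→65, due 37, tardiness 28
T4: 65→73, due 25, tardiness 48
T1: 73→79, due 26, tardiness 53
T3: 79→81, due 43, tardiness 38
Late batches: 5.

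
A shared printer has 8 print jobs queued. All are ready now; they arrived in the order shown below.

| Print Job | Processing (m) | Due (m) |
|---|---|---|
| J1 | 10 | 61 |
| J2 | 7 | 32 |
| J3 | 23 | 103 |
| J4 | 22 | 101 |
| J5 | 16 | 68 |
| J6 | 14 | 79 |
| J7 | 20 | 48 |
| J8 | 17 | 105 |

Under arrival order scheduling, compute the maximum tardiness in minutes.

64

FIFO (arrival order): J1 J2 J3 J4 J5 J6 J7 J8.
J1: 0→10, due 61, tardiness 0
J2: 10→17, due 32, tardiness 0
J3: 17→40, due 103, tardiness 0
J4: 40→62, due 101, tardiness 0
J5: 62→78, due 68, tardiness 10
J6: 78→92, due 79, tardiness 13
J7: 92→112, due 48, tardiness 64
J8: 112→129, due 105, tardiness 24
Maximum = 64.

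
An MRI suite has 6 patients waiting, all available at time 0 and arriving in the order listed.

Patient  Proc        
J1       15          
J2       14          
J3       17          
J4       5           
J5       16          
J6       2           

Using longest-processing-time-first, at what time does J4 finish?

67

LPT (decreasing processing time): J3 J5 J1 J2 J4 J6.
J3: 0→17
J5: 17→33
J1: 33→48
J2: 48→62
J4: 62→67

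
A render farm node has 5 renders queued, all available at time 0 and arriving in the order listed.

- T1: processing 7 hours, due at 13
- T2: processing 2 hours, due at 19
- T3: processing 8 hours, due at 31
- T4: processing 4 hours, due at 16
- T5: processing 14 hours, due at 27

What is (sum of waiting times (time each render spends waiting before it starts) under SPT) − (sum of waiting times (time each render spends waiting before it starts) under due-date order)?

-16

SPT (increasing processing time): T2 T4 T1 T3 T5.
T2: waits 0, runs 0→2
T4: waits 2, runs 2→6
T1: waits 6, runs 6→13
T3: waits 13, runs 13→21
T5: waits 21, runs 21→35
Sum = 0+2+6+13+21 = 42.
EDD (increasing due date): T1 T4 T2 T5 T3.
T1: waits 0, runs 0→7
T4: waits 7, runs 7→11
T2: waits 11, runs 11→13
T5: waits 13, runs 13→27
T3: waits 27, runs 27→35
Sum = 0+7+11+13+27 = 58.
Difference = 42 − 58 = -16.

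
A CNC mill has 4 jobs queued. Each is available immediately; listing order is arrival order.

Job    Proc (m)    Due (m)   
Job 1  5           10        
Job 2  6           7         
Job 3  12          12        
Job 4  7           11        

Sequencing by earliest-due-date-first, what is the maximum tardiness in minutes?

18

EDD (increasing due date): Job 2 Job 1 Job 4 Job 3.
Job 2: 0→6, due 7, tardiness 0
Job 1: 6→11, due 10, tardiness 1
Job 4: 11→18, due 11, tardiness 7
Job 3: 18→30, due 12, tardiness 18
Maximum = 18.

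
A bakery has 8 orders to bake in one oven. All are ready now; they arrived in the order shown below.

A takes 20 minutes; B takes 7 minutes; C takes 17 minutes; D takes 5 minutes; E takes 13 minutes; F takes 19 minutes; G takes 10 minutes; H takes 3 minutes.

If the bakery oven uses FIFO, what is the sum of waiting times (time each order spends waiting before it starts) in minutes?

374

FIFO (arrival order): A B C D E F G H.
A: waits 0, runs 0→20
B: waits 20, runs 20→27
C: waits 27, runs 27→44
D: waits 44, runs 44→49
E: waits 49, runs 49→62
F: waits 62, runs 62→81
G: waits 81, runs 81→91
H: waits 91, runs 91→94
Sum = 0+20+27+44+49+62+81+91 = 374.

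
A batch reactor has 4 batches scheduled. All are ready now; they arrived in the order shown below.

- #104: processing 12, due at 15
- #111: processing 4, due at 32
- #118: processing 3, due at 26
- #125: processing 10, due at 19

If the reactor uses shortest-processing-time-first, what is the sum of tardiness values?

14

SPT (increasing processing time): #118 #111 #125 #104.
#118: 0→3, due 26, tardiness 0
#111: 3→7, due 32, tardiness 0
#125: 7→17, due 19, tardiness 0
#104: 17→29, due 15, tardiness 14
Sum = 0+0+0+14 = 14.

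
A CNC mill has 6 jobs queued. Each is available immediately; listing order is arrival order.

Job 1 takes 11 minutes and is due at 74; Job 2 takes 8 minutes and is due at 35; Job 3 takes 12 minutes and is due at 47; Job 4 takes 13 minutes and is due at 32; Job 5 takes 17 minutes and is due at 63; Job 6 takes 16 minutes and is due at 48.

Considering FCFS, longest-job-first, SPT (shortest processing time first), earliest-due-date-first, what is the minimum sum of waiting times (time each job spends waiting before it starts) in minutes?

162

FIFO (arrival order): Job 1 Job 2 Job 3 Job 4 Job 5 Job 6.
Job 1: waits 0, runs 0→11
Job 2: waits 11, runs 11→19
Job 3: waits 19, runs 19→31
Job 4: waits 31, runs 31→44
Job 5: waits 44, runs 44→61
Job 6: waits 61, runs 61→77
Sum = 0+11+19+31+44+61 = 166.
LPT (decreasing processing time): Job 5 Job 6 Job 4 Job 3 Job 1 Job 2.
Job 5: waits 0, runs 0→17
Job 6: waits 17, runs 17→33
Job 4: waits 33, runs 33→46
Job 3: waits 46, runs 46→58
Job 1: waits 58, runs 58→69
Job 2: waits 69, runs 69→77
Sum = 0+17+33+46+58+69 = 223.
SPT (increasing processing time): Job 2 Job 1 Job 3 Job 4 Job 6 Job 5.
Job 2: waits 0, runs 0→8
Job 1: waits 8, runs 8→19
Job 3: waits 19, runs 19→31
Job 4: waits 31, runs 31→44
Job 6: waits 44, runs 44→60
Job 5: waits 60, runs 60→77
Sum = 0+8+19+31+44+60 = 162.
EDD (increasing due date): Job 4 Job 2 Job 3 Job 6 Job 5 Job 1.
Job 4: waits 0, runs 0→13
Job 2: waits 13, runs 13→21
Job 3: waits 21, runs 21→33
Job 6: waits 33, runs 33→49
Job 5: waits 49, runs 49→66
Job 1: waits 66, runs 66→77
Sum = 0+13+21+33+49+66 = 182.
FIFO 166, LPT 223, SPT 162, EDD 182 → minimum 162.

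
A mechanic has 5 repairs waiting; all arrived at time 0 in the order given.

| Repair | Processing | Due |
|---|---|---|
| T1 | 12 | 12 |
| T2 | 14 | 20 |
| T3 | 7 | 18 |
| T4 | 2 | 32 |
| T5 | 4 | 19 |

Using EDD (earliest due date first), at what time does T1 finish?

12

EDD (increasing due date): T1 T3 T5 T2 T4.
T1: 0→12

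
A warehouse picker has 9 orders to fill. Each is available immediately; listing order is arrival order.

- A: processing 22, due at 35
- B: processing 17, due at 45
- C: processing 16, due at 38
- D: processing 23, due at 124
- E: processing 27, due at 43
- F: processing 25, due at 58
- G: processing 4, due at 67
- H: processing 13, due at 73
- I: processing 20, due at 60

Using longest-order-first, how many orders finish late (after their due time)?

LPT (decreasing processing time): E F D A I B C H G.
E: 0→27, due 43, tardiness 0
F: 27→52, due 58, tardiness 0
D: 52→75, due 124, tardiness 0
A: 75→97, due 35, tardiness 62
I: 97→117, due 60, tardiness 57
B: 117→134, due 45, tardiness 89
C: 134→150, due 38, tardiness 112
H: 150→163, due 73, tardiness 90
G: 163→167, due 67, tardiness 100
Late orders: 6.

6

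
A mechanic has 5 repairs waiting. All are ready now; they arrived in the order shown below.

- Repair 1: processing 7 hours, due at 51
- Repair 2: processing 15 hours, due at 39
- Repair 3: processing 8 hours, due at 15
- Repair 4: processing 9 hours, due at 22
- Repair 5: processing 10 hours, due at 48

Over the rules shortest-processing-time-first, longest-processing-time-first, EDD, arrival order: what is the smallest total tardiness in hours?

0

SPT (increasing processing time): Repair 1 Repair 3 Repair 4 Repair 5 Repair 2.
Repair 1: 0→7, due 51, tardiness 0
Repair 3: 7→15, due 15, tardiness 0
Repair 4: 15→24, due 22, tardiness 2
Repair 5: 24→34, due 48, tardiness 0
Repair 2: 34→49, due 39, tardiness 10
Sum = 0+0+2+0+10 = 12.
LPT (decreasing processing time): Repair 2 Repair 5 Repair 4 Repair 3 Repair 1.
Repair 2: 0→15, due 39, tardiness 0
Repair 5: 15→25, due 48, tardiness 0
Repair 4: 25→34, due 22, tardiness 12
Repair 3: 34→42, due 15, tardiness 27
Repair 1: 42→49, due 51, tardiness 0
Sum = 0+0+12+27+0 = 39.
EDD (increasing due date): Repair 3 Repair 4 Repair 2 Repair 5 Repair 1.
Repair 3: 0→8, due 15, tardiness 0
Repair 4: 8→17, due 22, tardiness 0
Repair 2: 17→32, due 39, tardiness 0
Repair 5: 32→42, due 48, tardiness 0
Repair 1: 42→49, due 51, tardiness 0
Sum = 0+0+0+0+0 = 0.
FIFO (arrival order): Repair 1 Repair 2 Repair 3 Repair 4 Repair 5.
Repair 1: 0→7, due 51, tardiness 0
Repair 2: 7→22, due 39, tardiness 0
Repair 3: 22→30, due 15, tardiness 15
Repair 4: 30→39, due 22, tardiness 17
Repair 5: 39→49, due 48, tardiness 1
Sum = 0+0+15+17+1 = 33.
SPT 12, LPT 39, EDD 0, FIFO 33 → minimum 0.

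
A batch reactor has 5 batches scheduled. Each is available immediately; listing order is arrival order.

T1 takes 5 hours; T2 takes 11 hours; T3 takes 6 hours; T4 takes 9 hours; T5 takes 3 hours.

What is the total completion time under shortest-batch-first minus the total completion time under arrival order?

-26

SPT (increasing processing time): T5 T1 T3 T4 T2.
T5: 0→3
T1: 3→8
T3: 8→14
T4: 14→23
T2: 23→34
Sum = 3+8+14+23+34 = 82.
FIFO (arrival order): T1 T2 T3 T4 T5.
T1: 0→5
T2: 5→16
T3: 16→22
T4: 22→31
T5: 31→34
Sum = 5+16+22+31+34 = 108.
Difference = 82 − 108 = -26.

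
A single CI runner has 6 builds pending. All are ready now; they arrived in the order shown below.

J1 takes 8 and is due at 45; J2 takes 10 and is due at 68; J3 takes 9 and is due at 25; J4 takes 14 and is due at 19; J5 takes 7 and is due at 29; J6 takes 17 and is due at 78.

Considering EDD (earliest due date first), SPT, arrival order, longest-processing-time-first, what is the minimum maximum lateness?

EDD (increasing due date): J4 J3 J5 J1 J2 J6.
J4: 0→14, due 19, lateness -5
J3: 14→23, due 25, lateness -2
J5: 23→30, due 29, lateness 1
J1: 30→38, due 45, lateness -7
J2: 38→48, due 68, lateness -20
J6: 48→65, due 78, lateness -13
Maximum = 1.
SPT (increasing processing time): J5 J1 J3 J2 J4 J6.
J5: 0→7, due 29, lateness -22
J1: 7→15, due 45, lateness -30
J3: 15→24, due 25, lateness -1
J2: 24→34, due 68, lateness -34
J4: 34→48, due 19, lateness 29
J6: 48→65, due 78, lateness -13
Maximum = 29.
FIFO (arrival order): J1 J2 J3 J4 J5 J6.
J1: 0→8, due 45, lateness -37
J2: 8→18, due 68, lateness -50
J3: 18→27, due 25, lateness 2
J4: 27→41, due 19, lateness 22
J5: 41→48, due 29, lateness 19
J6: 48→65, due 78, lateness -13
Maximum = 22.
LPT (decreasing processing time): J6 J4 J2 J3 J1 J5.
J6: 0→17, due 78, lateness -61
J4: 17→31, due 19, lateness 12
J2: 31→41, due 68, lateness -27
J3: 41→50, due 25, lateness 25
J1: 50→58, due 45, lateness 13
J5: 58→65, due 29, lateness 36
Maximum = 36.
EDD 1, SPT 29, FIFO 22, LPT 36 → minimum 1.

1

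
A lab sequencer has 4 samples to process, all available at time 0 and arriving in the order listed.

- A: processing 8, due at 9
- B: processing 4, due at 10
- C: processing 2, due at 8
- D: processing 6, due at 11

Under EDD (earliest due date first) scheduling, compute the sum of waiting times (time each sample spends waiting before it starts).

26

EDD (increasing due date): C A B D.
C: waits 0, runs 0→2
A: waits 2, runs 2→10
B: waits 10, runs 10→14
D: waits 14, runs 14→20
Sum = 0+2+10+14 = 26.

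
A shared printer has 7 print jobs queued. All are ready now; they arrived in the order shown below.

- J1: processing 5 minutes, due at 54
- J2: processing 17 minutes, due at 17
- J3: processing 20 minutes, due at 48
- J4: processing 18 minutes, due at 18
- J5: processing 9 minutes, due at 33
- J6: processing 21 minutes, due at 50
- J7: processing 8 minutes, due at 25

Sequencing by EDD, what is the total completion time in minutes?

EDD (increasing due date): J2 J4 J7 J5 J3 J6 J1.
J2: 0→17
J4: 17→35
J7: 35→43
J5: 43→52
J3: 52→72
J6: 72→93
J1: 93→98
Sum = 17+35+43+52+72+93+98 = 410.

410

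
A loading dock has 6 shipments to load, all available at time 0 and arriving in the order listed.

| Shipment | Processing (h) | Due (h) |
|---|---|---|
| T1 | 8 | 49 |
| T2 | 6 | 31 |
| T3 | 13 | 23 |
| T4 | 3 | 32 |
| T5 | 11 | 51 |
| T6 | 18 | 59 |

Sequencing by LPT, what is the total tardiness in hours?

61

LPT (decreasing processing time): T6 T3 T5 T1 T2 T4.
T6: 0→18, due 59, tardiness 0
T3: 18→31, due 23, tardiness 8
T5: 31→42, due 51, tardiness 0
T1: 42→50, due 49, tardiness 1
T2: 50→56, due 31, tardiness 25
T4: 56→59, due 32, tardiness 27
Sum = 0+8+0+1+25+27 = 61.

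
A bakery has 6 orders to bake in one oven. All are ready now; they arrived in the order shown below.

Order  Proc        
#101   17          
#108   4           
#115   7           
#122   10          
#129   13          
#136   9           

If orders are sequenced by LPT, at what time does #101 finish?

17

LPT (decreasing processing time): #101 #129 #122 #136 #115 #108.
#101: 0→17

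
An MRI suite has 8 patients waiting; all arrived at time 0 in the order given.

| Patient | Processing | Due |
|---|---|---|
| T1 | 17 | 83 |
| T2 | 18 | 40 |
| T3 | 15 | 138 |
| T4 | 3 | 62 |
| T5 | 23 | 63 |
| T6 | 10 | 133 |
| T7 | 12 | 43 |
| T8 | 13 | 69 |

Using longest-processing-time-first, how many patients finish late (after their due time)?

LPT (decreasing processing time): T5 T2 T1 T3 T8 T7 T6 T4.
T5: 0→23, due 63, tardiness 0
T2: 23→41, due 40, tardiness 1
T1: 41→58, due 83, tardiness 0
T3: 58→73, due 138, tardiness 0
T8: 73→86, due 69, tardiness 17
T7: 86→98, due 43, tardiness 55
T6: 98→108, due 133, tardiness 0
T4: 108→111, due 62, tardiness 49
Late patients: 4.

4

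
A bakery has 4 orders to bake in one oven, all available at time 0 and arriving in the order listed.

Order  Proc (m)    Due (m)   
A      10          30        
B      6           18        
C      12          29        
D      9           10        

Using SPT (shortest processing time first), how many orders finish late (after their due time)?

SPT (increasing processing time): B D A C.
B: 0→6, due 18, tardiness 0
D: 6→15, due 10, tardiness 5
A: 15→25, due 30, tardiness 0
C: 25→37, due 29, tardiness 8
Late orders: 2.

2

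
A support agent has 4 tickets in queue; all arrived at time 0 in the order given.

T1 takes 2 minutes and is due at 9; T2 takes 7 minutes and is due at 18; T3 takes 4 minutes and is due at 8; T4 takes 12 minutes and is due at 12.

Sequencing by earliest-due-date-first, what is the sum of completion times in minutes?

53

EDD (increasing due date): T3 T1 T4 T2.
T3: 0→4
T1: 4→6
T4: 6→18
T2: 18→25
Sum = 4+6+18+25 = 53.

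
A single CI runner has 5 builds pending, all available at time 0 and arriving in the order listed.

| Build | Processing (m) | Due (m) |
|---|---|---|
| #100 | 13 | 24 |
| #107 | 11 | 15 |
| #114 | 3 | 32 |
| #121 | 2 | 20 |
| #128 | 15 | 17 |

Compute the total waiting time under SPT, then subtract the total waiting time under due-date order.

SPT (increasing processing time): #121 #114 #107 #100 #128.
#121: waits 0, runs 0→2
#114: waits 2, runs 2→5
#107: waits 5, runs 5→16
#100: waits 16, runs 16→29
#128: waits 29, runs 29→44
Sum = 0+2+5+16+29 = 52.
EDD (increasing due date): #107 #128 #121 #100 #114.
#107: waits 0, runs 0→11
#128: waits 11, runs 11→26
#121: waits 26, runs 26→28
#100: waits 28, runs 28→41
#114: waits 41, runs 41→44
Sum = 0+11+26+28+41 = 106.
Difference = 52 − 106 = -54.

-54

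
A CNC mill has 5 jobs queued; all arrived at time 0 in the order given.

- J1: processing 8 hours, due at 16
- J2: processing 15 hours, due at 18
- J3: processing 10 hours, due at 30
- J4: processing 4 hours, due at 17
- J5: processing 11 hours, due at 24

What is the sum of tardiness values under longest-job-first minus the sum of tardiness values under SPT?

LPT (decreasing processing time): J2 J5 J3 J1 J4.
J2: 0→15, due 18, tardiness 0
J5: 15→26, due 24, tardiness 2
J3: 26→36, due 30, tardiness 6
J1: 36→44, due 16, tardiness 28
J4: 44→48, due 17, tardiness 31
Sum = 0+2+6+28+31 = 67.
SPT (increasing processing time): J4 J1 J3 J5 J2.
J4: 0→4, due 17, tardiness 0
J1: 4→12, due 16, tardiness 0
J3: 12→22, due 30, tardiness 0
J5: 22→33, due 24, tardiness 9
J2: 33→48, due 18, tardiness 30
Sum = 0+0+0+9+30 = 39.
Difference = 67 − 39 = 28.

28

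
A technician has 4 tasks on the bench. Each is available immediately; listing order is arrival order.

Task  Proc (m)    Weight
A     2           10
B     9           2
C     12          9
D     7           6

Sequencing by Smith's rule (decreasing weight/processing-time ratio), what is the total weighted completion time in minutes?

323

WSPT (decreasing weight/processing-time ratio): A D C B.
A: finishes 2, weight 10, w·C = 20
D: finishes 9, weight 6, w·C = 54
C: finishes 21, weight 9, w·C = 189
B: finishes 30, weight 2, w·C = 60
Sum = 20+54+189+60 = 323.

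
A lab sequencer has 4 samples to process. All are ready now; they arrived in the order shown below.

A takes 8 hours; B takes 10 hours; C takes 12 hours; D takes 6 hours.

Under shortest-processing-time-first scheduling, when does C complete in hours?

SPT (increasing processing time): D A B C.
D: 0→6
A: 6→14
B: 14→24
C: 24→36

36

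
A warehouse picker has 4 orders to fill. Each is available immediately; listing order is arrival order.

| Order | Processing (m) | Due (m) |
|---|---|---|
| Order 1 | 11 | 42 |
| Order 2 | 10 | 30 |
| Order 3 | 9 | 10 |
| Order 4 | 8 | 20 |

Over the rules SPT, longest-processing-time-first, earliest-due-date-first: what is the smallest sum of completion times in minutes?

SPT (increasing processing time): Order 4 Order 3 Order 2 Order 1.
Order 4: 0→8
Order 3: 8→17
Order 2: 17→27
Order 1: 27→38
Sum = 8+17+27+38 = 90.
LPT (decreasing processing time): Order 1 Order 2 Order 3 Order 4.
Order 1: 0→11
Order 2: 11→21
Order 3: 21→30
Order 4: 30→38
Sum = 11+21+30+38 = 100.
EDD (increasing due date): Order 3 Order 4 Order 2 Order 1.
Order 3: 0→9
Order 4: 9→17
Order 2: 17→27
Order 1: 27→38
Sum = 9+17+27+38 = 91.
SPT 90, LPT 100, EDD 91 → minimum 90.

90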